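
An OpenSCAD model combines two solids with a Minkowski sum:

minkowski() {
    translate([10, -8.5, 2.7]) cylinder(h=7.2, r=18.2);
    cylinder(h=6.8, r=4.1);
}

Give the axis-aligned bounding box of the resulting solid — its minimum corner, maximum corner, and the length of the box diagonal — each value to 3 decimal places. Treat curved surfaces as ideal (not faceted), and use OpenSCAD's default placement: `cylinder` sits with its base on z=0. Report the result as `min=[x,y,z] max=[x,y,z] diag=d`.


min=[-12.300,-30.800,2.700] max=[32.300,13.800,16.700] diag=64.609

A = translate([10, -8.5, 2.7]) cylinder(h=7.2, r=18.2) → bbox [-8.2,-26.7,2.7] .. [28.2,9.7,9.9]
B = cylinder(h=6.8, r=4.1) → bbox [-4.1,-4.1,0] .. [4.1,4.1,6.8]
lo = A.lo+B.lo = [-8.2-4.1, -26.7-4.1, 2.7+0] = [-12.300,-30.800,2.700]
hi = A.hi+B.hi = [28.2+4.1, 9.7+4.1, 9.9+6.8] = [32.300,13.800,16.700]
diag = √(44.6²+44.6²+14²) = √4174.32 = 64.609


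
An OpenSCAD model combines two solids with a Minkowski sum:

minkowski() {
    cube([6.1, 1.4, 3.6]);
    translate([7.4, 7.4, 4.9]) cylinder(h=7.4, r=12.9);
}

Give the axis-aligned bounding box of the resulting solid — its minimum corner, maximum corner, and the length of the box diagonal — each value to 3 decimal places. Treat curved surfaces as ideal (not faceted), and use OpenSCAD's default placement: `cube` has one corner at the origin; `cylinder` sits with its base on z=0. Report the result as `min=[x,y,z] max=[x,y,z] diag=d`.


min=[-5.500,-5.500,4.900] max=[26.400,21.700,15.900] diag=43.341

A = translate([7.4, 7.4, 4.9]) cylinder(h=7.4, r=12.9) → bbox [-5.5,-5.5,4.9] .. [20.3,20.3,12.3]
B = cube([6.1, 1.4, 3.6]) → bbox [0,0,0] .. [6.1,1.4,3.6]
lo = A.lo+B.lo = [-5.5+0, -5.5+0, 4.9+0] = [-5.500,-5.500,4.900]
hi = A.hi+B.hi = [20.3+6.1, 20.3+1.4, 12.3+3.6] = [26.400,21.700,15.900]
diag = √(31.9²+27.2²+11²) = √1878.45 = 43.341


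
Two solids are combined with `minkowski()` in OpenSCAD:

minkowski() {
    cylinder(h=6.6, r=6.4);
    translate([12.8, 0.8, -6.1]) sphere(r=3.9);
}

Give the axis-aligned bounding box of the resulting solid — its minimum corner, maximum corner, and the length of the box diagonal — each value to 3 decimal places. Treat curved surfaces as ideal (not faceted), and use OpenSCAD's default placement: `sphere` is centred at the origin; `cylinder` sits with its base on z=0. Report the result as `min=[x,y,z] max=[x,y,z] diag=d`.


A = translate([12.8, 0.8, -6.1]) sphere(r=3.9) → bbox [8.9,-3.1,-10] .. [16.7,4.7,-2.2]
B = cylinder(h=6.6, r=6.4) → bbox [-6.4,-6.4,0] .. [6.4,6.4,6.6]
lo = A.lo+B.lo = [8.9-6.4, -3.1-6.4, -10+0] = [2.500,-9.500,-10.000]
hi = A.hi+B.hi = [16.7+6.4, 4.7+6.4, -2.2+6.6] = [23.100,11.100,4.400]
diag = √(20.6²+20.6²+14.4²) = √1056.08 = 32.497

min=[2.500,-9.500,-10.000] max=[23.100,11.100,4.400] diag=32.497


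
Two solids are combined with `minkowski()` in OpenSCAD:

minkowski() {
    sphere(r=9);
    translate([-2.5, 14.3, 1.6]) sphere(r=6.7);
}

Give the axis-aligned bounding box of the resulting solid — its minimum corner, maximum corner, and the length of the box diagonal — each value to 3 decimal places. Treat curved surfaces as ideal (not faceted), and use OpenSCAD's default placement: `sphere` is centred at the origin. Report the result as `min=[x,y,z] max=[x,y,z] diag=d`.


A = translate([-2.5, 14.3, 1.6]) sphere(r=6.7) → bbox [-9.2,7.6,-5.1] .. [4.2,21,8.3]
B = sphere(r=9) → bbox [-9,-9,-9] .. [9,9,9]
lo = A.lo+B.lo = [-9.2-9, 7.6-9, -5.1-9] = [-18.200,-1.400,-14.100]
hi = A.hi+B.hi = [4.2+9, 21+9, 8.3+9] = [13.200,30.000,17.300]
diag = √(31.4²+31.4²+31.4²) = √2957.88 = 54.386

min=[-18.200,-1.400,-14.100] max=[13.200,30.000,17.300] diag=54.386


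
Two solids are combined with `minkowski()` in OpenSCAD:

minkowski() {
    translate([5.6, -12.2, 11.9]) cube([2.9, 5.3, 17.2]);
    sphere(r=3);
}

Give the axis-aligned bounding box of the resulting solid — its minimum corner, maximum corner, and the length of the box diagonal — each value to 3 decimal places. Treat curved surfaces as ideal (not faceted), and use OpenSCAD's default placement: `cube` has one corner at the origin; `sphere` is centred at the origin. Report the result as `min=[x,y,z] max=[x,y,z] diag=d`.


A = translate([5.6, -12.2, 11.9]) cube([2.9, 5.3, 17.2]) → bbox [5.6,-12.2,11.9] .. [8.5,-6.9,29.1]
B = sphere(r=3) → bbox [-3,-3,-3] .. [3,3,3]
lo = A.lo+B.lo = [5.6-3, -12.2-3, 11.9-3] = [2.600,-15.200,8.900]
hi = A.hi+B.hi = [8.5+3, -6.9+3, 29.1+3] = [11.500,-3.900,32.100]
diag = √(8.9²+11.3²+23.2²) = √745.14 = 27.297

min=[2.600,-15.200,8.900] max=[11.500,-3.900,32.100] diag=27.297


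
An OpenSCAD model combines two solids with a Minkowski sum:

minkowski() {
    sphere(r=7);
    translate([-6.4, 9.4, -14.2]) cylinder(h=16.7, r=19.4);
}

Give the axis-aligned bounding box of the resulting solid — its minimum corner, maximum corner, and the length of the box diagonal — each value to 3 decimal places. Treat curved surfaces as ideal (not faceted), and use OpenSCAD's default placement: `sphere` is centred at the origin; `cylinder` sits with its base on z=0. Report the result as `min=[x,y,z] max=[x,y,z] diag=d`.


A = translate([-6.4, 9.4, -14.2]) cylinder(h=16.7, r=19.4) → bbox [-25.8,-10,-14.2] .. [13,28.8,2.5]
B = sphere(r=7) → bbox [-7,-7,-7] .. [7,7,7]
lo = A.lo+B.lo = [-25.8-7, -10-7, -14.2-7] = [-32.800,-17.000,-21.200]
hi = A.hi+B.hi = [13+7, 28.8+7, 2.5+7] = [20.000,35.800,9.500]
diag = √(52.8²+52.8²+30.7²) = √6518.17 = 80.735

min=[-32.800,-17.000,-21.200] max=[20.000,35.800,9.500] diag=80.735


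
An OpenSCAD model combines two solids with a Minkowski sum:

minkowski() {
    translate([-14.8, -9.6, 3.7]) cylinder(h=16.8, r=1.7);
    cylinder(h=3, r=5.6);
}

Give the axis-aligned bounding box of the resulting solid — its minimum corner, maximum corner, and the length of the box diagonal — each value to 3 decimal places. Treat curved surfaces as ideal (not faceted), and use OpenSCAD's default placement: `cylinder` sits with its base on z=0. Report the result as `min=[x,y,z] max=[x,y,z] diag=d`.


A = translate([-14.8, -9.6, 3.7]) cylinder(h=16.8, r=1.7) → bbox [-16.5,-11.3,3.7] .. [-13.1,-7.9,20.5]
B = cylinder(h=3, r=5.6) → bbox [-5.6,-5.6,0] .. [5.6,5.6,3]
lo = A.lo+B.lo = [-16.5-5.6, -11.3-5.6, 3.7+0] = [-22.100,-16.900,3.700]
hi = A.hi+B.hi = [-13.1+5.6, -7.9+5.6, 20.5+3] = [-7.500,-2.300,23.500]
diag = √(14.6²+14.6²+19.8²) = √818.36 = 28.607

min=[-22.100,-16.900,3.700] max=[-7.500,-2.300,23.500] diag=28.607


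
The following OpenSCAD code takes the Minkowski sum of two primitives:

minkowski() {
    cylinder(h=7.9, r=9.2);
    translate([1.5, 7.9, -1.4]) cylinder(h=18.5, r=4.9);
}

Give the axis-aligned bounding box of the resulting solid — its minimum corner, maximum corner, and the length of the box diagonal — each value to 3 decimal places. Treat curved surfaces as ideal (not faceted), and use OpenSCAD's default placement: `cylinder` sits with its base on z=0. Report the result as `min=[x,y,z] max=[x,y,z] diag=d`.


A = translate([1.5, 7.9, -1.4]) cylinder(h=18.5, r=4.9) → bbox [-3.4,3,-1.4] .. [6.4,12.8,17.1]
B = cylinder(h=7.9, r=9.2) → bbox [-9.2,-9.2,0] .. [9.2,9.2,7.9]
lo = A.lo+B.lo = [-3.4-9.2, 3-9.2, -1.4+0] = [-12.600,-6.200,-1.400]
hi = A.hi+B.hi = [6.4+9.2, 12.8+9.2, 17.1+7.9] = [15.600,22.000,25.000]
diag = √(28.2²+28.2²+26.4²) = √2287.44 = 47.827

min=[-12.600,-6.200,-1.400] max=[15.600,22.000,25.000] diag=47.827


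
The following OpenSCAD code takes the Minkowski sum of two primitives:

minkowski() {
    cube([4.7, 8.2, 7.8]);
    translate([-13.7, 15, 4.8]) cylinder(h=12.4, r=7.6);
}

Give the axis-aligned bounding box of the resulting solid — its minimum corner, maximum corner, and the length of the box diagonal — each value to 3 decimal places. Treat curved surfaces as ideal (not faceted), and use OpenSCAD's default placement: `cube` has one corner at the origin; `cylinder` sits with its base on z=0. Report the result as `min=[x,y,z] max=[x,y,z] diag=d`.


min=[-21.300,7.400,4.800] max=[-1.400,30.800,25.000] diag=36.764

A = translate([-13.7, 15, 4.8]) cylinder(h=12.4, r=7.6) → bbox [-21.3,7.4,4.8] .. [-6.1,22.6,17.2]
B = cube([4.7, 8.2, 7.8]) → bbox [0,0,0] .. [4.7,8.2,7.8]
lo = A.lo+B.lo = [-21.3+0, 7.4+0, 4.8+0] = [-21.300,7.400,4.800]
hi = A.hi+B.hi = [-6.1+4.7, 22.6+8.2, 17.2+7.8] = [-1.400,30.800,25.000]
diag = √(19.9²+23.4²+20.2²) = √1351.61 = 36.764


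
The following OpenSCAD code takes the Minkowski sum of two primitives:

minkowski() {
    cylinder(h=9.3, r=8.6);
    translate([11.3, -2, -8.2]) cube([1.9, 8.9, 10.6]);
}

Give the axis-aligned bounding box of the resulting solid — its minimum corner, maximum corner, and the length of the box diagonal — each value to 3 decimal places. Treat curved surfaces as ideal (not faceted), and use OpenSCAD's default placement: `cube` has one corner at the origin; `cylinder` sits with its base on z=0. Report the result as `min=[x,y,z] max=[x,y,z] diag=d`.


A = translate([11.3, -2, -8.2]) cube([1.9, 8.9, 10.6]) → bbox [11.3,-2,-8.2] .. [13.2,6.9,2.4]
B = cylinder(h=9.3, r=8.6) → bbox [-8.6,-8.6,0] .. [8.6,8.6,9.3]
lo = A.lo+B.lo = [11.3-8.6, -2-8.6, -8.2+0] = [2.700,-10.600,-8.200]
hi = A.hi+B.hi = [13.2+8.6, 6.9+8.6, 2.4+9.3] = [21.800,15.500,11.700]
diag = √(19.1²+26.1²+19.9²) = √1442.03 = 37.974

min=[2.700,-10.600,-8.200] max=[21.800,15.500,11.700] diag=37.974


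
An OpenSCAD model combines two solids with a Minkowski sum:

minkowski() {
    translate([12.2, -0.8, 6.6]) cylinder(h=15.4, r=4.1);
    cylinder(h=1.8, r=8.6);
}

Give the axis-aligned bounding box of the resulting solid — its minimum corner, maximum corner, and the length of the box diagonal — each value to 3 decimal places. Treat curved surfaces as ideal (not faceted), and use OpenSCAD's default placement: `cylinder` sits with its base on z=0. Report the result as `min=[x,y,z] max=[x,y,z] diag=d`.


min=[-0.500,-13.500,6.600] max=[24.900,11.900,23.800] diag=39.827

A = translate([12.2, -0.8, 6.6]) cylinder(h=15.4, r=4.1) → bbox [8.1,-4.9,6.6] .. [16.3,3.3,22]
B = cylinder(h=1.8, r=8.6) → bbox [-8.6,-8.6,0] .. [8.6,8.6,1.8]
lo = A.lo+B.lo = [8.1-8.6, -4.9-8.6, 6.6+0] = [-0.500,-13.500,6.600]
hi = A.hi+B.hi = [16.3+8.6, 3.3+8.6, 22+1.8] = [24.900,11.900,23.800]
diag = √(25.4²+25.4²+17.2²) = √1586.16 = 39.827


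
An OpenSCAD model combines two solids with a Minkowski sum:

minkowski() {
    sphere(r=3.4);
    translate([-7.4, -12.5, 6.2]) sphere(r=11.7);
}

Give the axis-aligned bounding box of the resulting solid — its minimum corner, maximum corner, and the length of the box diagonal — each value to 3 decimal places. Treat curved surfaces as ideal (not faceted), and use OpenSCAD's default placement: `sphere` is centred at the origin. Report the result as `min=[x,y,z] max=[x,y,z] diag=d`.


A = translate([-7.4, -12.5, 6.2]) sphere(r=11.7) → bbox [-19.1,-24.2,-5.5] .. [4.3,-0.8,17.9]
B = sphere(r=3.4) → bbox [-3.4,-3.4,-3.4] .. [3.4,3.4,3.4]
lo = A.lo+B.lo = [-19.1-3.4, -24.2-3.4, -5.5-3.4] = [-22.500,-27.600,-8.900]
hi = A.hi+B.hi = [4.3+3.4, -0.8+3.4, 17.9+3.4] = [7.700,2.600,21.300]
diag = √(30.2²+30.2²+30.2²) = √2736.12 = 52.308

min=[-22.500,-27.600,-8.900] max=[7.700,2.600,21.300] diag=52.308


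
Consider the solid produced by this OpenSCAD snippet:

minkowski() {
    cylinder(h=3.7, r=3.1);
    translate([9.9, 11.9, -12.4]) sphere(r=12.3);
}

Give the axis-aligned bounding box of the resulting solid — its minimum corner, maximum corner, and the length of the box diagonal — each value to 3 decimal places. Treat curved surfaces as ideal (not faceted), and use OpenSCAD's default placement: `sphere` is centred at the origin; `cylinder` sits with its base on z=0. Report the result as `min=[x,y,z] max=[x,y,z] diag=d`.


min=[-5.500,-3.500,-24.700] max=[25.300,27.300,3.600] diag=51.944

A = translate([9.9, 11.9, -12.4]) sphere(r=12.3) → bbox [-2.4,-0.4,-24.7] .. [22.2,24.2,-0.1]
B = cylinder(h=3.7, r=3.1) → bbox [-3.1,-3.1,0] .. [3.1,3.1,3.7]
lo = A.lo+B.lo = [-2.4-3.1, -0.4-3.1, -24.7+0] = [-5.500,-3.500,-24.700]
hi = A.hi+B.hi = [22.2+3.1, 24.2+3.1, -0.1+3.7] = [25.300,27.300,3.600]
diag = √(30.8²+30.8²+28.3²) = √2698.17 = 51.944


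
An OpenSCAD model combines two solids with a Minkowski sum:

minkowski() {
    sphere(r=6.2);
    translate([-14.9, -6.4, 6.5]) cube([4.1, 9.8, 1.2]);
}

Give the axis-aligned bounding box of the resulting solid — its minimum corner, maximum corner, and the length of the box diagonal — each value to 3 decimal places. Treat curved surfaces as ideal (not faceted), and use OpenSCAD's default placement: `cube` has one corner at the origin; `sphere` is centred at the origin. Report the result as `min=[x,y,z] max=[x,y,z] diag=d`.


min=[-21.100,-12.600,0.300] max=[-4.600,9.600,13.900] diag=30.823

A = translate([-14.9, -6.4, 6.5]) cube([4.1, 9.8, 1.2]) → bbox [-14.9,-6.4,6.5] .. [-10.8,3.4,7.7]
B = sphere(r=6.2) → bbox [-6.2,-6.2,-6.2] .. [6.2,6.2,6.2]
lo = A.lo+B.lo = [-14.9-6.2, -6.4-6.2, 6.5-6.2] = [-21.100,-12.600,0.300]
hi = A.hi+B.hi = [-10.8+6.2, 3.4+6.2, 7.7+6.2] = [-4.600,9.600,13.900]
diag = √(16.5²+22.2²+13.6²) = √950.05 = 30.823


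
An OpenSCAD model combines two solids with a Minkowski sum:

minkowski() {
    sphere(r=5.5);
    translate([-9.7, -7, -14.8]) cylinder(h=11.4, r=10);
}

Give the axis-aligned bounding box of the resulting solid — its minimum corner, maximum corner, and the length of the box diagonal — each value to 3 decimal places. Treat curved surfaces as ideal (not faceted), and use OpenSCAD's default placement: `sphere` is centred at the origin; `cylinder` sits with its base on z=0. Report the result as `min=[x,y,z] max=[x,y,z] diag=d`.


A = translate([-9.7, -7, -14.8]) cylinder(h=11.4, r=10) → bbox [-19.7,-17,-14.8] .. [0.3,3,-3.4]
B = sphere(r=5.5) → bbox [-5.5,-5.5,-5.5] .. [5.5,5.5,5.5]
lo = A.lo+B.lo = [-19.7-5.5, -17-5.5, -14.8-5.5] = [-25.200,-22.500,-20.300]
hi = A.hi+B.hi = [0.3+5.5, 3+5.5, -3.4+5.5] = [5.800,8.500,2.100]
diag = √(31²+31²+22.4²) = √2423.76 = 49.232

min=[-25.200,-22.500,-20.300] max=[5.800,8.500,2.100] diag=49.232


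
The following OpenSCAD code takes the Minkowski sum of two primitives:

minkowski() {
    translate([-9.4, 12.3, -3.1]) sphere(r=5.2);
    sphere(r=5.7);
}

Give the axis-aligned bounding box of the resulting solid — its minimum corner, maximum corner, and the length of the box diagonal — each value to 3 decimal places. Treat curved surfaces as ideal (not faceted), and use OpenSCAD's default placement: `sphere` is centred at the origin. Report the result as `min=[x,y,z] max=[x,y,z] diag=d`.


A = translate([-9.4, 12.3, -3.1]) sphere(r=5.2) → bbox [-14.6,7.1,-8.3] .. [-4.2,17.5,2.1]
B = sphere(r=5.7) → bbox [-5.7,-5.7,-5.7] .. [5.7,5.7,5.7]
lo = A.lo+B.lo = [-14.6-5.7, 7.1-5.7, -8.3-5.7] = [-20.300,1.400,-14.000]
hi = A.hi+B.hi = [-4.2+5.7, 17.5+5.7, 2.1+5.7] = [1.500,23.200,7.800]
diag = √(21.8²+21.8²+21.8²) = √1425.72 = 37.759

min=[-20.300,1.400,-14.000] max=[1.500,23.200,7.800] diag=37.759


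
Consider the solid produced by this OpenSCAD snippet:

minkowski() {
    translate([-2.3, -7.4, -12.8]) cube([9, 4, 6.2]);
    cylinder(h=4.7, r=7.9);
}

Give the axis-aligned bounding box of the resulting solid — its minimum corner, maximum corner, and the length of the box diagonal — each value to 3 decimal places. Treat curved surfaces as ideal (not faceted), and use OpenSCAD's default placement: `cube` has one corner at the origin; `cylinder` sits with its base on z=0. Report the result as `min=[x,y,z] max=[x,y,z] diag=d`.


A = translate([-2.3, -7.4, -12.8]) cube([9, 4, 6.2]) → bbox [-2.3,-7.4,-12.8] .. [6.7,-3.4,-6.6]
B = cylinder(h=4.7, r=7.9) → bbox [-7.9,-7.9,0] .. [7.9,7.9,4.7]
lo = A.lo+B.lo = [-2.3-7.9, -7.4-7.9, -12.8+0] = [-10.200,-15.300,-12.800]
hi = A.hi+B.hi = [6.7+7.9, -3.4+7.9, -6.6+4.7] = [14.600,4.500,-1.900]
diag = √(24.8²+19.8²+10.9²) = √1125.89 = 33.554

min=[-10.200,-15.300,-12.800] max=[14.600,4.500,-1.900] diag=33.554


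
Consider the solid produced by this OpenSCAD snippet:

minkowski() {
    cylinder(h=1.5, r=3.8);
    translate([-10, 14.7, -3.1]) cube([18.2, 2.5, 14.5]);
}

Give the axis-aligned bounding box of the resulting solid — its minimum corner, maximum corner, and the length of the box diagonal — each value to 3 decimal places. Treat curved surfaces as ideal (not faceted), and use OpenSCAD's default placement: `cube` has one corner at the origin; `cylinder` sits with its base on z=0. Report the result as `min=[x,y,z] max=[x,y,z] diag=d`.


A = translate([-10, 14.7, -3.1]) cube([18.2, 2.5, 14.5]) → bbox [-10,14.7,-3.1] .. [8.2,17.2,11.4]
B = cylinder(h=1.5, r=3.8) → bbox [-3.8,-3.8,0] .. [3.8,3.8,1.5]
lo = A.lo+B.lo = [-10-3.8, 14.7-3.8, -3.1+0] = [-13.800,10.900,-3.100]
hi = A.hi+B.hi = [8.2+3.8, 17.2+3.8, 11.4+1.5] = [12.000,21.000,12.900]
diag = √(25.8²+10.1²+16²) = √1023.65 = 31.995

min=[-13.800,10.900,-3.100] max=[12.000,21.000,12.900] diag=31.995


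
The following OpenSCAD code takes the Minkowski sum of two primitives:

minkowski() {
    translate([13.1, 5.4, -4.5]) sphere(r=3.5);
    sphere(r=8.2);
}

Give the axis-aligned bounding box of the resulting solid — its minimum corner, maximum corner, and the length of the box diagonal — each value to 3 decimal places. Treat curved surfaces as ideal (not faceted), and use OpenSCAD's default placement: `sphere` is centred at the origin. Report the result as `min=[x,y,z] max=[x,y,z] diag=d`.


min=[1.400,-6.300,-16.200] max=[24.800,17.100,7.200] diag=40.530

A = translate([13.1, 5.4, -4.5]) sphere(r=3.5) → bbox [9.6,1.9,-8] .. [16.6,8.9,-1]
B = sphere(r=8.2) → bbox [-8.2,-8.2,-8.2] .. [8.2,8.2,8.2]
lo = A.lo+B.lo = [9.6-8.2, 1.9-8.2, -8-8.2] = [1.400,-6.300,-16.200]
hi = A.hi+B.hi = [16.6+8.2, 8.9+8.2, -1+8.2] = [24.800,17.100,7.200]
diag = √(23.4²+23.4²+23.4²) = √1642.68 = 40.530


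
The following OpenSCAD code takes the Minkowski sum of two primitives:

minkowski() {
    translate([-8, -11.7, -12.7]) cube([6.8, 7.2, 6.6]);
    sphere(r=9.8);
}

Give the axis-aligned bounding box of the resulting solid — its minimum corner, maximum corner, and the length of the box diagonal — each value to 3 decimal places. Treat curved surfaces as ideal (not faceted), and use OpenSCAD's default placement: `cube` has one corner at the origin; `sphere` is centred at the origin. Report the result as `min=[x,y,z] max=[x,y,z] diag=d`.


min=[-17.800,-21.500,-22.500] max=[8.600,5.300,3.700] diag=45.844

A = translate([-8, -11.7, -12.7]) cube([6.8, 7.2, 6.6]) → bbox [-8,-11.7,-12.7] .. [-1.2,-4.5,-6.1]
B = sphere(r=9.8) → bbox [-9.8,-9.8,-9.8] .. [9.8,9.8,9.8]
lo = A.lo+B.lo = [-8-9.8, -11.7-9.8, -12.7-9.8] = [-17.800,-21.500,-22.500]
hi = A.hi+B.hi = [-1.2+9.8, -4.5+9.8, -6.1+9.8] = [8.600,5.300,3.700]
diag = √(26.4²+26.8²+26.2²) = √2101.64 = 45.844


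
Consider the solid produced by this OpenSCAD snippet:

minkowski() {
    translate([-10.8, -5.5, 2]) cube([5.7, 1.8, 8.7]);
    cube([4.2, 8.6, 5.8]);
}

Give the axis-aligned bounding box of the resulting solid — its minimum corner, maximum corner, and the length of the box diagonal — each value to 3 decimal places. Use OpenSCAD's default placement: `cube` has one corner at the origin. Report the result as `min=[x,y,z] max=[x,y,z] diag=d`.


min=[-10.800,-5.500,2.000] max=[-0.900,4.900,16.500] diag=20.406

A = translate([-10.8, -5.5, 2]) cube([5.7, 1.8, 8.7]) → bbox [-10.8,-5.5,2] .. [-5.1,-3.7,10.7]
B = cube([4.2, 8.6, 5.8]) → bbox [0,0,0] .. [4.2,8.6,5.8]
lo = A.lo+B.lo = [-10.8+0, -5.5+0, 2+0] = [-10.800,-5.500,2.000]
hi = A.hi+B.hi = [-5.1+4.2, -3.7+8.6, 10.7+5.8] = [-0.900,4.900,16.500]
diag = √(9.9²+10.4²+14.5²) = √416.42 = 20.406


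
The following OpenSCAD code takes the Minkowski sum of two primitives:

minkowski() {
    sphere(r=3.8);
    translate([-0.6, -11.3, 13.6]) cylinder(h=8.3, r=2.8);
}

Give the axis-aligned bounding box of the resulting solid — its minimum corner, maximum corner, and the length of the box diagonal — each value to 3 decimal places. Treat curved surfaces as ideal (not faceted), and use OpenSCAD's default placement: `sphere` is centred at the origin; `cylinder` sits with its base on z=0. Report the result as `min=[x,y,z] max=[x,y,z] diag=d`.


A = translate([-0.6, -11.3, 13.6]) cylinder(h=8.3, r=2.8) → bbox [-3.4,-14.1,13.6] .. [2.2,-8.5,21.9]
B = sphere(r=3.8) → bbox [-3.8,-3.8,-3.8] .. [3.8,3.8,3.8]
lo = A.lo+B.lo = [-3.4-3.8, -14.1-3.8, 13.6-3.8] = [-7.200,-17.900,9.800]
hi = A.hi+B.hi = [2.2+3.8, -8.5+3.8, 21.9+3.8] = [6.000,-4.700,25.700]
diag = √(13.2²+13.2²+15.9²) = √601.29 = 24.521

min=[-7.200,-17.900,9.800] max=[6.000,-4.700,25.700] diag=24.521


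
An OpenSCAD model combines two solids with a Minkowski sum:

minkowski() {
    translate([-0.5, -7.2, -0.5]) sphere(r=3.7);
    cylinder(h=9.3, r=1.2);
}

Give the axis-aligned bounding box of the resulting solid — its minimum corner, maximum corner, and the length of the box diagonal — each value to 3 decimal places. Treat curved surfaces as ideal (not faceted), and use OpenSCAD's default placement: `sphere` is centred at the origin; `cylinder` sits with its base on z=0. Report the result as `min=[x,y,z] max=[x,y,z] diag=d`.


A = translate([-0.5, -7.2, -0.5]) sphere(r=3.7) → bbox [-4.2,-10.9,-4.2] .. [3.2,-3.5,3.2]
B = cylinder(h=9.3, r=1.2) → bbox [-1.2,-1.2,0] .. [1.2,1.2,9.3]
lo = A.lo+B.lo = [-4.2-1.2, -10.9-1.2, -4.2+0] = [-5.400,-12.100,-4.200]
hi = A.hi+B.hi = [3.2+1.2, -3.5+1.2, 3.2+9.3] = [4.400,-2.300,12.500]
diag = √(9.8²+9.8²+16.7²) = √470.97 = 21.702

min=[-5.400,-12.100,-4.200] max=[4.400,-2.300,12.500] diag=21.702


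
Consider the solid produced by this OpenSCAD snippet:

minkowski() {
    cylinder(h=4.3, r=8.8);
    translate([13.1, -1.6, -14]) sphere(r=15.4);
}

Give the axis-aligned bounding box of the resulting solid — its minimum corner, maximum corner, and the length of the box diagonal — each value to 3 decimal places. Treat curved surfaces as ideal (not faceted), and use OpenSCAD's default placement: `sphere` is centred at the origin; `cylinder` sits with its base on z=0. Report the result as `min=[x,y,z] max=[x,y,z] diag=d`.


min=[-11.100,-25.800,-29.400] max=[37.300,22.600,5.700] diag=76.923

A = translate([13.1, -1.6, -14]) sphere(r=15.4) → bbox [-2.3,-17,-29.4] .. [28.5,13.8,1.4]
B = cylinder(h=4.3, r=8.8) → bbox [-8.8,-8.8,0] .. [8.8,8.8,4.3]
lo = A.lo+B.lo = [-2.3-8.8, -17-8.8, -29.4+0] = [-11.100,-25.800,-29.400]
hi = A.hi+B.hi = [28.5+8.8, 13.8+8.8, 1.4+4.3] = [37.300,22.600,5.700]
diag = √(48.4²+48.4²+35.1²) = √5917.13 = 76.923


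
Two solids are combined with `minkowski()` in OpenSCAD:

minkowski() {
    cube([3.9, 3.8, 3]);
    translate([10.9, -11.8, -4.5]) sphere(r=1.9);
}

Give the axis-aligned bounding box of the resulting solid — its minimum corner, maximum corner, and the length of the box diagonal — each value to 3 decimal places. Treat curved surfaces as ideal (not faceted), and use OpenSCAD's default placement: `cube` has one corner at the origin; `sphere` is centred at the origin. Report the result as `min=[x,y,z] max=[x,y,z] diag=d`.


min=[9.000,-13.700,-6.400] max=[16.700,-6.100,0.400] diag=12.778

A = translate([10.9, -11.8, -4.5]) sphere(r=1.9) → bbox [9,-13.7,-6.4] .. [12.8,-9.9,-2.6]
B = cube([3.9, 3.8, 3]) → bbox [0,0,0] .. [3.9,3.8,3]
lo = A.lo+B.lo = [9+0, -13.7+0, -6.4+0] = [9.000,-13.700,-6.400]
hi = A.hi+B.hi = [12.8+3.9, -9.9+3.8, -2.6+3] = [16.700,-6.100,0.400]
diag = √(7.7²+7.6²+6.8²) = √163.29 = 12.778


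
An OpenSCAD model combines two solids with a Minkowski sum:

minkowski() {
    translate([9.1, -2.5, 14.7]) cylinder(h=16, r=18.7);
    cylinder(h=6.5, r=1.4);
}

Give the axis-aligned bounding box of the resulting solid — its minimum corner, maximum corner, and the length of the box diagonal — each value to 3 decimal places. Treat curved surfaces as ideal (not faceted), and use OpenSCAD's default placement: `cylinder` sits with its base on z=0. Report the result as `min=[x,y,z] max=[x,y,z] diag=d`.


A = translate([9.1, -2.5, 14.7]) cylinder(h=16, r=18.7) → bbox [-9.6,-21.2,14.7] .. [27.8,16.2,30.7]
B = cylinder(h=6.5, r=1.4) → bbox [-1.4,-1.4,0] .. [1.4,1.4,6.5]
lo = A.lo+B.lo = [-9.6-1.4, -21.2-1.4, 14.7+0] = [-11.000,-22.600,14.700]
hi = A.hi+B.hi = [27.8+1.4, 16.2+1.4, 30.7+6.5] = [29.200,17.600,37.200]
diag = √(40.2²+40.2²+22.5²) = √3738.33 = 61.142

min=[-11.000,-22.600,14.700] max=[29.200,17.600,37.200] diag=61.142


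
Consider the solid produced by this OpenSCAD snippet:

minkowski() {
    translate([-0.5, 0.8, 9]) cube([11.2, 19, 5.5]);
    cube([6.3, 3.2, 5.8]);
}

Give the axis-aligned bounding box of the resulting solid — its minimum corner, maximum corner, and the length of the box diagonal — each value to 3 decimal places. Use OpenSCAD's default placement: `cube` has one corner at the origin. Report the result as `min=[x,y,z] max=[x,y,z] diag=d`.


A = translate([-0.5, 0.8, 9]) cube([11.2, 19, 5.5]) → bbox [-0.5,0.8,9] .. [10.7,19.8,14.5]
B = cube([6.3, 3.2, 5.8]) → bbox [0,0,0] .. [6.3,3.2,5.8]
lo = A.lo+B.lo = [-0.5+0, 0.8+0, 9+0] = [-0.500,0.800,9.000]
hi = A.hi+B.hi = [10.7+6.3, 19.8+3.2, 14.5+5.8] = [17.000,23.000,20.300]
diag = √(17.5²+22.2²+11.3²) = √926.78 = 30.443

min=[-0.500,0.800,9.000] max=[17.000,23.000,20.300] diag=30.443


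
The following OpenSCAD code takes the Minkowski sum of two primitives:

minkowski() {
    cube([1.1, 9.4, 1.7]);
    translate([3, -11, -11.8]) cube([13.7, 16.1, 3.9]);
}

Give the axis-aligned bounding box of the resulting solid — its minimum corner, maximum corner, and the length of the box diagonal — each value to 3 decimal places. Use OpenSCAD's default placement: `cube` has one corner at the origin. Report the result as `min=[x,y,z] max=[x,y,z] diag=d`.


A = translate([3, -11, -11.8]) cube([13.7, 16.1, 3.9]) → bbox [3,-11,-11.8] .. [16.7,5.1,-7.9]
B = cube([1.1, 9.4, 1.7]) → bbox [0,0,0] .. [1.1,9.4,1.7]
lo = A.lo+B.lo = [3+0, -11+0, -11.8+0] = [3.000,-11.000,-11.800]
hi = A.hi+B.hi = [16.7+1.1, 5.1+9.4, -7.9+1.7] = [17.800,14.500,-6.200]
diag = √(14.8²+25.5²+5.6²) = √900.65 = 30.011

min=[3.000,-11.000,-11.800] max=[17.800,14.500,-6.200] diag=30.011


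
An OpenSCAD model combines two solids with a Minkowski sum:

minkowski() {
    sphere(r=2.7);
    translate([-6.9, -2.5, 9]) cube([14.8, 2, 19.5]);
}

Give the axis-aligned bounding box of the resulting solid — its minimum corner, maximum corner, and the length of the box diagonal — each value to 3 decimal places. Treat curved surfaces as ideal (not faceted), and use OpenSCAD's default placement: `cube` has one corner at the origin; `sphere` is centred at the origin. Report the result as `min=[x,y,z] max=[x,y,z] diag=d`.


A = translate([-6.9, -2.5, 9]) cube([14.8, 2, 19.5]) → bbox [-6.9,-2.5,9] .. [7.9,-0.5,28.5]
B = sphere(r=2.7) → bbox [-2.7,-2.7,-2.7] .. [2.7,2.7,2.7]
lo = A.lo+B.lo = [-6.9-2.7, -2.5-2.7, 9-2.7] = [-9.600,-5.200,6.300]
hi = A.hi+B.hi = [7.9+2.7, -0.5+2.7, 28.5+2.7] = [10.600,2.200,31.200]
diag = √(20.2²+7.4²+24.9²) = √1082.81 = 32.906

min=[-9.600,-5.200,6.300] max=[10.600,2.200,31.200] diag=32.906


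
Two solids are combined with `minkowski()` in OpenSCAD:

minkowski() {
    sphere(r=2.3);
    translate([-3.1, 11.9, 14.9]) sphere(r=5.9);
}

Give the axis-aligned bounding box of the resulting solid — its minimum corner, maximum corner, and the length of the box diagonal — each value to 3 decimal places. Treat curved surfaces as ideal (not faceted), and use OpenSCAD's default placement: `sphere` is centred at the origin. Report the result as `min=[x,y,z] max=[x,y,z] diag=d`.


min=[-11.300,3.700,6.700] max=[5.100,20.100,23.100] diag=28.406

A = translate([-3.1, 11.9, 14.9]) sphere(r=5.9) → bbox [-9,6,9] .. [2.8,17.8,20.8]
B = sphere(r=2.3) → bbox [-2.3,-2.3,-2.3] .. [2.3,2.3,2.3]
lo = A.lo+B.lo = [-9-2.3, 6-2.3, 9-2.3] = [-11.300,3.700,6.700]
hi = A.hi+B.hi = [2.8+2.3, 17.8+2.3, 20.8+2.3] = [5.100,20.100,23.100]
diag = √(16.4²+16.4²+16.4²) = √806.88 = 28.406


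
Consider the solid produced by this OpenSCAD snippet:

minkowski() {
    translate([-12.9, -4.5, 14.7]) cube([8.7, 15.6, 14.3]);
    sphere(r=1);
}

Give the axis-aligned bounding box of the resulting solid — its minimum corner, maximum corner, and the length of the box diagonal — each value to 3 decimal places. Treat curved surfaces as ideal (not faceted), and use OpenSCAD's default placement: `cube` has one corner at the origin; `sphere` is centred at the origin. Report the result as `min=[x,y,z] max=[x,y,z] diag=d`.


A = translate([-12.9, -4.5, 14.7]) cube([8.7, 15.6, 14.3]) → bbox [-12.9,-4.5,14.7] .. [-4.2,11.1,29]
B = sphere(r=1) → bbox [-1,-1,-1] .. [1,1,1]
lo = A.lo+B.lo = [-12.9-1, -4.5-1, 14.7-1] = [-13.900,-5.500,13.700]
hi = A.hi+B.hi = [-4.2+1, 11.1+1, 29+1] = [-3.200,12.100,30.000]
diag = √(10.7²+17.6²+16.3²) = √689.94 = 26.267

min=[-13.900,-5.500,13.700] max=[-3.200,12.100,30.000] diag=26.267


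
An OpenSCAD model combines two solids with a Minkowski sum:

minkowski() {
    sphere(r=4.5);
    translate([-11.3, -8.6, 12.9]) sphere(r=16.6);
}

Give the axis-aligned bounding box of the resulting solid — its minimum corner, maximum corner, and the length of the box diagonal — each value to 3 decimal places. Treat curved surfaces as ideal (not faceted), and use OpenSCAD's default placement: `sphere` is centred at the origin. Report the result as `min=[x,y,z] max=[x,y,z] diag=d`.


A = translate([-11.3, -8.6, 12.9]) sphere(r=16.6) → bbox [-27.9,-25.2,-3.7] .. [5.3,8,29.5]
B = sphere(r=4.5) → bbox [-4.5,-4.5,-4.5] .. [4.5,4.5,4.5]
lo = A.lo+B.lo = [-27.9-4.5, -25.2-4.5, -3.7-4.5] = [-32.400,-29.700,-8.200]
hi = A.hi+B.hi = [5.3+4.5, 8+4.5, 29.5+4.5] = [9.800,12.500,34.000]
diag = √(42.2²+42.2²+42.2²) = √5342.52 = 73.093

min=[-32.400,-29.700,-8.200] max=[9.800,12.500,34.000] diag=73.093


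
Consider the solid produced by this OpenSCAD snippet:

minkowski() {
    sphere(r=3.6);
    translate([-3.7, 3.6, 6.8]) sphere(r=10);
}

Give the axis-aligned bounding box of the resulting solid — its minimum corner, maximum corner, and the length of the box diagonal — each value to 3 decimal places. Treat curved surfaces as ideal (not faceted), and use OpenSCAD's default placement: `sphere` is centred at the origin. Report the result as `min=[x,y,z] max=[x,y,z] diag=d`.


min=[-17.300,-10.000,-6.800] max=[9.900,17.200,20.400] diag=47.112

A = translate([-3.7, 3.6, 6.8]) sphere(r=10) → bbox [-13.7,-6.4,-3.2] .. [6.3,13.6,16.8]
B = sphere(r=3.6) → bbox [-3.6,-3.6,-3.6] .. [3.6,3.6,3.6]
lo = A.lo+B.lo = [-13.7-3.6, -6.4-3.6, -3.2-3.6] = [-17.300,-10.000,-6.800]
hi = A.hi+B.hi = [6.3+3.6, 13.6+3.6, 16.8+3.6] = [9.900,17.200,20.400]
diag = √(27.2²+27.2²+27.2²) = √2219.52 = 47.112


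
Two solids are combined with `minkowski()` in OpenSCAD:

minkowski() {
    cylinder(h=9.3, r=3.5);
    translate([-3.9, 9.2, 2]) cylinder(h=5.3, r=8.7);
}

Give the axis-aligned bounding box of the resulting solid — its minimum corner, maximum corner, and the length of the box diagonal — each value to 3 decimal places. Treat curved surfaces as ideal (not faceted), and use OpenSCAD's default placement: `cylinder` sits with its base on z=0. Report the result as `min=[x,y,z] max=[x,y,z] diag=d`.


A = translate([-3.9, 9.2, 2]) cylinder(h=5.3, r=8.7) → bbox [-12.6,0.5,2] .. [4.8,17.9,7.3]
B = cylinder(h=9.3, r=3.5) → bbox [-3.5,-3.5,0] .. [3.5,3.5,9.3]
lo = A.lo+B.lo = [-12.6-3.5, 0.5-3.5, 2+0] = [-16.100,-3.000,2.000]
hi = A.hi+B.hi = [4.8+3.5, 17.9+3.5, 7.3+9.3] = [8.300,21.400,16.600]
diag = √(24.4²+24.4²+14.6²) = √1403.88 = 37.468

min=[-16.100,-3.000,2.000] max=[8.300,21.400,16.600] diag=37.468


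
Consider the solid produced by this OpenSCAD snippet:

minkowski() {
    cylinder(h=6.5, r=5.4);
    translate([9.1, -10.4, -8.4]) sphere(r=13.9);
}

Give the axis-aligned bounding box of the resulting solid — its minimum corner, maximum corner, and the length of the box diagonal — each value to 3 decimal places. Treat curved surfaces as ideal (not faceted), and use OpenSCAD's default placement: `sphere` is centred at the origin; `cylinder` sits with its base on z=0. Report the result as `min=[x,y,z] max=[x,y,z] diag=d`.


A = translate([9.1, -10.4, -8.4]) sphere(r=13.9) → bbox [-4.8,-24.3,-22.3] .. [23,3.5,5.5]
B = cylinder(h=6.5, r=5.4) → bbox [-5.4,-5.4,0] .. [5.4,5.4,6.5]
lo = A.lo+B.lo = [-4.8-5.4, -24.3-5.4, -22.3+0] = [-10.200,-29.700,-22.300]
hi = A.hi+B.hi = [23+5.4, 3.5+5.4, 5.5+6.5] = [28.400,8.900,12.000]
diag = √(38.6²+38.6²+34.3²) = √4156.41 = 64.470

min=[-10.200,-29.700,-22.300] max=[28.400,8.900,12.000] diag=64.470


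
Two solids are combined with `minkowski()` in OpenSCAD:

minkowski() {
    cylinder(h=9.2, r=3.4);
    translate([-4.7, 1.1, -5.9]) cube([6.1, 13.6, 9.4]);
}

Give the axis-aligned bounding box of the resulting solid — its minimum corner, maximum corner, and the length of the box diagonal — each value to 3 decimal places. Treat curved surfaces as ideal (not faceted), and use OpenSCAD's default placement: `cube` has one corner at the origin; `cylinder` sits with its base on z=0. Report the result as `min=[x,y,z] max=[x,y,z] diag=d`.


min=[-8.100,-2.300,-5.900] max=[4.800,18.100,12.700] diag=30.472

A = translate([-4.7, 1.1, -5.9]) cube([6.1, 13.6, 9.4]) → bbox [-4.7,1.1,-5.9] .. [1.4,14.7,3.5]
B = cylinder(h=9.2, r=3.4) → bbox [-3.4,-3.4,0] .. [3.4,3.4,9.2]
lo = A.lo+B.lo = [-4.7-3.4, 1.1-3.4, -5.9+0] = [-8.100,-2.300,-5.900]
hi = A.hi+B.hi = [1.4+3.4, 14.7+3.4, 3.5+9.2] = [4.800,18.100,12.700]
diag = √(12.9²+20.4²+18.6²) = √928.53 = 30.472


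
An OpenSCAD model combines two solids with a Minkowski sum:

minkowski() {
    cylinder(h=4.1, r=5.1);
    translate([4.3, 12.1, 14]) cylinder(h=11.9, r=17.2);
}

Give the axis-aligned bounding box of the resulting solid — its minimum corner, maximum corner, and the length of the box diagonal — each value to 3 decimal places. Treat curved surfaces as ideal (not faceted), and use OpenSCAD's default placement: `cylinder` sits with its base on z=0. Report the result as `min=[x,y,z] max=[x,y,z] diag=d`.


min=[-18.000,-10.200,14.000] max=[26.600,34.400,30.000] diag=65.072

A = translate([4.3, 12.1, 14]) cylinder(h=11.9, r=17.2) → bbox [-12.9,-5.1,14] .. [21.5,29.3,25.9]
B = cylinder(h=4.1, r=5.1) → bbox [-5.1,-5.1,0] .. [5.1,5.1,4.1]
lo = A.lo+B.lo = [-12.9-5.1, -5.1-5.1, 14+0] = [-18.000,-10.200,14.000]
hi = A.hi+B.hi = [21.5+5.1, 29.3+5.1, 25.9+4.1] = [26.600,34.400,30.000]
diag = √(44.6²+44.6²+16²) = √4234.32 = 65.072


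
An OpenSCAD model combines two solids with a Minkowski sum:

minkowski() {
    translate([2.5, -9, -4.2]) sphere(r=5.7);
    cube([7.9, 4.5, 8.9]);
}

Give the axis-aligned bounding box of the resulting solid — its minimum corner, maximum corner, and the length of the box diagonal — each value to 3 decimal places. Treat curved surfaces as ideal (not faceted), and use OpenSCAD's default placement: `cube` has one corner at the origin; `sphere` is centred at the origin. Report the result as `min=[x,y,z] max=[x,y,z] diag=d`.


min=[-3.200,-14.700,-9.900] max=[16.100,1.200,10.400] diag=32.209

A = translate([2.5, -9, -4.2]) sphere(r=5.7) → bbox [-3.2,-14.7,-9.9] .. [8.2,-3.3,1.5]
B = cube([7.9, 4.5, 8.9]) → bbox [0,0,0] .. [7.9,4.5,8.9]
lo = A.lo+B.lo = [-3.2+0, -14.7+0, -9.9+0] = [-3.200,-14.700,-9.900]
hi = A.hi+B.hi = [8.2+7.9, -3.3+4.5, 1.5+8.9] = [16.100,1.200,10.400]
diag = √(19.3²+15.9²+20.3²) = √1037.39 = 32.209


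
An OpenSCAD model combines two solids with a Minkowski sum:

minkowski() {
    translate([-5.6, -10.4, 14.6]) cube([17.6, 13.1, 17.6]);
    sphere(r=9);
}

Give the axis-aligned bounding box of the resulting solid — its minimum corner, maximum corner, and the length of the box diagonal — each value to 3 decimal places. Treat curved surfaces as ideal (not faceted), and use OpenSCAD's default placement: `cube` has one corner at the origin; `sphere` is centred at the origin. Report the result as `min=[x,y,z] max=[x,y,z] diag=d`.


A = translate([-5.6, -10.4, 14.6]) cube([17.6, 13.1, 17.6]) → bbox [-5.6,-10.4,14.6] .. [12,2.7,32.2]
B = sphere(r=9) → bbox [-9,-9,-9] .. [9,9,9]
lo = A.lo+B.lo = [-5.6-9, -10.4-9, 14.6-9] = [-14.600,-19.400,5.600]
hi = A.hi+B.hi = [12+9, 2.7+9, 32.2+9] = [21.000,11.700,41.200]
diag = √(35.6²+31.1²+35.6²) = √3501.93 = 59.177

min=[-14.600,-19.400,5.600] max=[21.000,11.700,41.200] diag=59.177


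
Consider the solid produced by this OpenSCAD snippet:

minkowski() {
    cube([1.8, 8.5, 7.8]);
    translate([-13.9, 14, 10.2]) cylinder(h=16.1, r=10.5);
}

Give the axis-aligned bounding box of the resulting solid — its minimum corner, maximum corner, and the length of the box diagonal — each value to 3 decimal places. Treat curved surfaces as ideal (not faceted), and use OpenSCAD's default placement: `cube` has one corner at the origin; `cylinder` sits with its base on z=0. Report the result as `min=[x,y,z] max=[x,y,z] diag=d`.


min=[-24.400,3.500,10.200] max=[-1.600,33.000,34.100] diag=44.287

A = translate([-13.9, 14, 10.2]) cylinder(h=16.1, r=10.5) → bbox [-24.4,3.5,10.2] .. [-3.4,24.5,26.3]
B = cube([1.8, 8.5, 7.8]) → bbox [0,0,0] .. [1.8,8.5,7.8]
lo = A.lo+B.lo = [-24.4+0, 3.5+0, 10.2+0] = [-24.400,3.500,10.200]
hi = A.hi+B.hi = [-3.4+1.8, 24.5+8.5, 26.3+7.8] = [-1.600,33.000,34.100]
diag = √(22.8²+29.5²+23.9²) = √1961.3 = 44.287


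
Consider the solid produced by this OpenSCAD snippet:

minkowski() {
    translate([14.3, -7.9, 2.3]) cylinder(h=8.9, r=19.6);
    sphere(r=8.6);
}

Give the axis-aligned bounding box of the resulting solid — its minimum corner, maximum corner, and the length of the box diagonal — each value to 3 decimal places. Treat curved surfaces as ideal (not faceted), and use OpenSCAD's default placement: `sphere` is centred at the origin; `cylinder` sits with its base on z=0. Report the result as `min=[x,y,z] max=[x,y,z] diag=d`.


A = translate([14.3, -7.9, 2.3]) cylinder(h=8.9, r=19.6) → bbox [-5.3,-27.5,2.3] .. [33.9,11.7,11.2]
B = sphere(r=8.6) → bbox [-8.6,-8.6,-8.6] .. [8.6,8.6,8.6]
lo = A.lo+B.lo = [-5.3-8.6, -27.5-8.6, 2.3-8.6] = [-13.900,-36.100,-6.300]
hi = A.hi+B.hi = [33.9+8.6, 11.7+8.6, 11.2+8.6] = [42.500,20.300,19.800]
diag = √(56.4²+56.4²+26.1²) = √7043.13 = 83.923

min=[-13.900,-36.100,-6.300] max=[42.500,20.300,19.800] diag=83.923


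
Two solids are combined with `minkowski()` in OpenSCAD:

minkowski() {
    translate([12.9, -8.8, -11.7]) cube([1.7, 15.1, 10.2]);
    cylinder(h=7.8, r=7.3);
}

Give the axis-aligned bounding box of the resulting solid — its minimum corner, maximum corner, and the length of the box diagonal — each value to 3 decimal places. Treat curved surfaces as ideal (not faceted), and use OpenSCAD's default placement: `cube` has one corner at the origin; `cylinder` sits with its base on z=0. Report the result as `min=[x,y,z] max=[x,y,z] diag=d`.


A = translate([12.9, -8.8, -11.7]) cube([1.7, 15.1, 10.2]) → bbox [12.9,-8.8,-11.7] .. [14.6,6.3,-1.5]
B = cylinder(h=7.8, r=7.3) → bbox [-7.3,-7.3,0] .. [7.3,7.3,7.8]
lo = A.lo+B.lo = [12.9-7.3, -8.8-7.3, -11.7+0] = [5.600,-16.100,-11.700]
hi = A.hi+B.hi = [14.6+7.3, 6.3+7.3, -1.5+7.8] = [21.900,13.600,6.300]
diag = √(16.3²+29.7²+18²) = √1471.78 = 38.364

min=[5.600,-16.100,-11.700] max=[21.900,13.600,6.300] diag=38.364


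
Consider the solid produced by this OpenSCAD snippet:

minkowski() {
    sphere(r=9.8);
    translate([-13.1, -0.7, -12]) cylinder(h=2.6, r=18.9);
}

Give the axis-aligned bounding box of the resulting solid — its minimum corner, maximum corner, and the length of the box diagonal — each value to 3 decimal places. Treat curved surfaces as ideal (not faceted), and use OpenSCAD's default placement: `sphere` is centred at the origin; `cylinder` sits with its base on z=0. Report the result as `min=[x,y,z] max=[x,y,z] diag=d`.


A = translate([-13.1, -0.7, -12]) cylinder(h=2.6, r=18.9) → bbox [-32,-19.6,-12] .. [5.8,18.2,-9.4]
B = sphere(r=9.8) → bbox [-9.8,-9.8,-9.8] .. [9.8,9.8,9.8]
lo = A.lo+B.lo = [-32-9.8, -19.6-9.8, -12-9.8] = [-41.800,-29.400,-21.800]
hi = A.hi+B.hi = [5.8+9.8, 18.2+9.8, -9.4+9.8] = [15.600,28.000,0.400]
diag = √(57.4²+57.4²+22.2²) = √7082.36 = 84.157

min=[-41.800,-29.400,-21.800] max=[15.600,28.000,0.400] diag=84.157
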